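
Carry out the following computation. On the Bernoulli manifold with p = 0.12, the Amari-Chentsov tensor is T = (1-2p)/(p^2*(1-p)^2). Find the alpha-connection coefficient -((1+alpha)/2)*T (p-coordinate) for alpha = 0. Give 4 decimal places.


Skewness (Amari-Chentsov) tensor: T = (1-2p)/(p^2*(1-p)^2).
p = 0.12, 1-2p = 0.76, p^2 = 0.0144, (1-p)^2 = 0.7744.
T = 0.76/(0.0144 * 0.7744) = 68.153122.
In the p-coordinate, Gamma^(alpha) = Gamma^(0) - (alpha/2)*T with Gamma^(0) = (1/2)*g'(p) = -T/2,
so Gamma^(alpha) = -((1+alpha)/2)*T.
alpha = 0, -(1+alpha)/2 = -0.5.
Gamma = -0.5 * 68.153122 = -34.0766

-34.0766


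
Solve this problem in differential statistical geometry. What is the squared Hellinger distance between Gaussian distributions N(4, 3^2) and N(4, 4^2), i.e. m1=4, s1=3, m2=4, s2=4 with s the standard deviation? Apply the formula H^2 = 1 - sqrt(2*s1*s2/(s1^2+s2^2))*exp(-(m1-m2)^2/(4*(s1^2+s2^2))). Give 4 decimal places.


Squared Hellinger distance for Gaussians:
H^2 = 1 - sqrt(2*s1*s2/(s1^2+s2^2)) * exp(-(m1-m2)^2/(4*(s1^2+s2^2))).
s1^2 = 9, s2^2 = 16, s1^2+s2^2 = 25.
sqrt(2*3*4/(25)) = 0.979796.
(m1-m2)^2 = (0)^2 = 0.
exp(-0/(4*25)) = exp(0.0) = 1.0.
H^2 = 1 - 0.979796*1.0 = 0.0202

0.0202


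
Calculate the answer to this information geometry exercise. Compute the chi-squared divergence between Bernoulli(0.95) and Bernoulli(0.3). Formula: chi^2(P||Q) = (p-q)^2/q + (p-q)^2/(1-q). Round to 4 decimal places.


Chi-squared divergence between Bernoulli distributions:
chi^2 = (p-q)^2/q + (p-q)^2/(1-q).
p = 0.95, q = 0.3, p-q = 0.65.
(p-q)^2 = 0.4225.
term1 = 0.4225/0.3 = 1.408333.
term2 = 0.4225/0.7 = 0.603571.
chi^2 = 1.408333 + 0.603571 = 2.0119

2.0119


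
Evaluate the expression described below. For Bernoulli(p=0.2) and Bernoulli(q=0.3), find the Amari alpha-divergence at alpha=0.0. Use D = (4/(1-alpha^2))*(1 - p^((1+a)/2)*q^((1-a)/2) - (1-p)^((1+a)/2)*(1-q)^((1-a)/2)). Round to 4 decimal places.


Amari alpha-divergence:
D = (4/(1-alpha^2))*(1 - p^((1+a)/2)*q^((1-a)/2) - (1-p)^((1+a)/2)*(1-q)^((1-a)/2)).
alpha = 0.0, p = 0.2, q = 0.3.
e1 = (1+alpha)/2 = 0.5, e2 = (1-alpha)/2 = 0.5.
t1 = p^e1 * q^e2 = 0.2^0.5 * 0.3^0.5 = 0.244949.
t2 = (1-p)^e1 * (1-q)^e2 = 0.8^0.5 * 0.7^0.5 = 0.748331.
4/(1-alpha^2) = 4.0.
D = 4.0*(1 - 0.244949 - 0.748331) = 0.0269

0.0269


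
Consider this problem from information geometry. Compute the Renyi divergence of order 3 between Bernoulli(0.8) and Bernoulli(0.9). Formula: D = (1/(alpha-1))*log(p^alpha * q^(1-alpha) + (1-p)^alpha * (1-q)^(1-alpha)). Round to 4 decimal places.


Renyi divergence of order alpha between Bernoulli distributions:
D = (1/(alpha-1))*log(p^alpha * q^(1-alpha) + (1-p)^alpha * (1-q)^(1-alpha)).
alpha = 3, p = 0.8, q = 0.9.
p^alpha * q^(1-alpha) = 0.8^3 * 0.9^-2 = 0.632099.
(1-p)^alpha * (1-q)^(1-alpha) = 0.2^3 * 0.1^-2 = 0.8.
sum = 0.632099 + 0.8 = 1.432099.
D = (1/2)*log(1.432099) = 0.1796

0.1796


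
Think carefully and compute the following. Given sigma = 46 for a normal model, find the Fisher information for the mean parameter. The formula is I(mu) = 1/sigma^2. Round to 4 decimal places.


The Fisher information for the mean of a normal distribution is I(mu) = 1/sigma^2.
sigma = 46, so sigma^2 = 2116.
I(mu) = 1/2116 = 0.0005

0.0005


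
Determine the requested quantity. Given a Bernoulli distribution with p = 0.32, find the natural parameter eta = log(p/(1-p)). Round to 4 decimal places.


Natural parameter for Bernoulli: eta = log(p/(1-p)).
p = 0.32, 1-p = 0.68.
p/(1-p) = 0.470588.
eta = log(0.470588) = -0.7538

-0.7538


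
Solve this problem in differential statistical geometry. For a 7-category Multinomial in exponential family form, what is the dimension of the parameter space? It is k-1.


Exponential family dimension calculation:
For Multinomial with k=7 categories, dim = k-1 = 6.

6


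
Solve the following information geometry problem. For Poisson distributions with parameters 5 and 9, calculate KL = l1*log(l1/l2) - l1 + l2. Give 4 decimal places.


KL divergence for Poisson:
KL = l1*log(l1/l2) - l1 + l2.
l1 = 5, l2 = 9.
log(5/9) = -0.587787.
l1*log(l1/l2) = 5 * -0.587787 = -2.938933.
KL = -2.938933 - 5 + 9 = 1.0611

1.0611


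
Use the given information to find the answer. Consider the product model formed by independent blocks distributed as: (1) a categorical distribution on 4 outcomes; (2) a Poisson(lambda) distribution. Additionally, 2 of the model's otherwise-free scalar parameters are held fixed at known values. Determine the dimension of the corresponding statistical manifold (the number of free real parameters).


The dimension of a statistical manifold equals the number of free
(independent) real parameters of the model. For a product of independent
blocks the parameter counts add.
- categorical on 4 outcomes (probabilities sum to 1): 4-1 = 3.
- Poisson (lambda): 1.
Total = 3 + 1 = 4.
2 parameter(s) fixed at known values: 4 - 2 = 2.
Dimension = 2

2


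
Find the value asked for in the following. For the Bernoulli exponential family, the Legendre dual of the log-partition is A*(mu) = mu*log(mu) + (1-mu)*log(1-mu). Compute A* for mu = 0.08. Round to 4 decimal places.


Legendre transform for Bernoulli:
A*(mu) = mu*log(mu) + (1-mu)*log(1-mu).
mu = 0.08, 1-mu = 0.92.
mu*log(mu) = 0.08*log(0.08) = -0.202058.
(1-mu)*log(1-mu) = 0.92*log(0.92) = -0.076711.
A* = -0.202058 + -0.076711 = -0.2788

-0.2788


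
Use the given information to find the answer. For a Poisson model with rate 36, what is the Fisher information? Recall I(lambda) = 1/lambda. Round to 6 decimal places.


Fisher information for Poisson: I(lambda) = 1/lambda.
lambda = 36.
I(lambda) = 1/36 = 0.027778

0.027778


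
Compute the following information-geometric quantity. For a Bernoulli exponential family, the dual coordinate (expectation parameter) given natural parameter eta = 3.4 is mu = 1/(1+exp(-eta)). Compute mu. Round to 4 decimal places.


Dual coordinate (expectation parameter) for Bernoulli:
mu = 1/(1+exp(-eta)).
eta = 3.4.
exp(-eta) = exp(-3.4) = 0.033373.
mu = 1/(1+0.033373) = 0.9677

0.9677


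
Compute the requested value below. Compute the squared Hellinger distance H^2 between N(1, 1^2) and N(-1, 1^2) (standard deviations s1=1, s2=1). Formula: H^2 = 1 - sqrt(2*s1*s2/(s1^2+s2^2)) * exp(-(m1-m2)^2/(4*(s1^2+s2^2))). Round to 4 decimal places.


Squared Hellinger distance for Gaussians:
H^2 = 1 - sqrt(2*s1*s2/(s1^2+s2^2)) * exp(-(m1-m2)^2/(4*(s1^2+s2^2))).
s1^2 = 1, s2^2 = 1, s1^2+s2^2 = 2.
sqrt(2*1*1/(2)) = 1.0.
(m1-m2)^2 = (2)^2 = 4.
exp(-4/(4*2)) = exp(-0.5) = 0.606531.
H^2 = 1 - 1.0*0.606531 = 0.3935

0.3935


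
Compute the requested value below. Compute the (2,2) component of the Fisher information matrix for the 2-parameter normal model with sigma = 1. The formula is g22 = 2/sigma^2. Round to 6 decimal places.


For the 2-parameter normal family, the Fisher metric has:
  g11 = 1/sigma^2, g22 = 2/sigma^2.
sigma = 1, sigma^2 = 1.
g22 = 2.000000

2.000000


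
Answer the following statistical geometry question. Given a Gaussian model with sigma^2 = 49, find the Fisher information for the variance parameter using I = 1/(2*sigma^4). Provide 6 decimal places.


Fisher information for variance: I(sigma^2) = 1/(2*sigma^4).
sigma^2 = 49, so sigma^4 = 2401.
I = 1/(2*2401) = 1/4802 = 0.000208

0.000208


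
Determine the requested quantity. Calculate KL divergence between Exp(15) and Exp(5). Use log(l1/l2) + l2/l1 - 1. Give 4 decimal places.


KL divergence for exponential family:
KL = log(l1/l2) + l2/l1 - 1.
log(15/5) = 1.098612.
5/15 = 0.333333.
KL = 1.098612 + 0.333333 - 1 = 0.4319

0.4319


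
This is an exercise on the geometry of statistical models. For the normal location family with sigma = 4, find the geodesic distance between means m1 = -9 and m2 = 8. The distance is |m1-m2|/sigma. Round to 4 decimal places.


On the fixed-variance normal subfamily, geodesic distance = |m1-m2|/sigma.
|-9 - 8| = 17.
sigma = 4.
d = 17/4 = 4.2500

4.2500


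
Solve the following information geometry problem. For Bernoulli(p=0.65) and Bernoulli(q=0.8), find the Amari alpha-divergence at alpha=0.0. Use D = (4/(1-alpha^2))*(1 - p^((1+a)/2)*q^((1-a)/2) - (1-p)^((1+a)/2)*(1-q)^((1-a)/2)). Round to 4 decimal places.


Amari alpha-divergence:
D = (4/(1-alpha^2))*(1 - p^((1+a)/2)*q^((1-a)/2) - (1-p)^((1+a)/2)*(1-q)^((1-a)/2)).
alpha = 0.0, p = 0.65, q = 0.8.
e1 = (1+alpha)/2 = 0.5, e2 = (1-alpha)/2 = 0.5.
t1 = p^e1 * q^e2 = 0.65^0.5 * 0.8^0.5 = 0.72111.
t2 = (1-p)^e1 * (1-q)^e2 = 0.35^0.5 * 0.2^0.5 = 0.264575.
4/(1-alpha^2) = 4.0.
D = 4.0*(1 - 0.72111 - 0.264575) = 0.0573

0.0573


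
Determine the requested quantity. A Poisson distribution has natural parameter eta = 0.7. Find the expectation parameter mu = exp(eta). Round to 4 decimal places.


Expectation parameter for Poisson exponential family:
mu = exp(eta).
eta = 0.7.
mu = exp(0.7) = 2.0138

2.0138


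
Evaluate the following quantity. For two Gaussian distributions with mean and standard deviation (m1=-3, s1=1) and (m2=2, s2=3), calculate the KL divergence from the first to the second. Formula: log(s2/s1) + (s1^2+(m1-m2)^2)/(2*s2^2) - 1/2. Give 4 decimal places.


KL divergence between normal distributions:
KL = log(s2/s1) + (s1^2 + (m1-m2)^2)/(2*s2^2) - 1/2.
log(3/1) = 1.098612.
(1^2 + (-3-2)^2)/(2*3^2) = (1 + 25)/18 = 1.444444.
KL = 1.098612 + 1.444444 - 0.5 = 2.0431

2.0431


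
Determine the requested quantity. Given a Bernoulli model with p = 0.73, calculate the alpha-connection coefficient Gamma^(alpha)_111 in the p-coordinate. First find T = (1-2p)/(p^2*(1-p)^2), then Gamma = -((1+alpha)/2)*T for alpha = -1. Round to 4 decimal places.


Skewness (Amari-Chentsov) tensor: T = (1-2p)/(p^2*(1-p)^2).
p = 0.73, 1-2p = -0.46, p^2 = 0.5329, (1-p)^2 = 0.0729.
T = -0.46/(0.5329 * 0.0729) = -11.840896.
In the p-coordinate, Gamma^(alpha) = Gamma^(0) - (alpha/2)*T with Gamma^(0) = (1/2)*g'(p) = -T/2,
so Gamma^(alpha) = -((1+alpha)/2)*T.
alpha = -1, -(1+alpha)/2 = 0.0.
Gamma = 0.0 * -11.840896 = 0.0000

0.0000


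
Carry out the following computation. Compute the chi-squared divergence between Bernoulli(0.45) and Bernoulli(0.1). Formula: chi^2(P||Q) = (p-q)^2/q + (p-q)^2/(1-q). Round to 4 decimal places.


Chi-squared divergence between Bernoulli distributions:
chi^2 = (p-q)^2/q + (p-q)^2/(1-q).
p = 0.45, q = 0.1, p-q = 0.35.
(p-q)^2 = 0.1225.
term1 = 0.1225/0.1 = 1.225.
term2 = 0.1225/0.9 = 0.136111.
chi^2 = 1.225 + 0.136111 = 1.3611

1.3611


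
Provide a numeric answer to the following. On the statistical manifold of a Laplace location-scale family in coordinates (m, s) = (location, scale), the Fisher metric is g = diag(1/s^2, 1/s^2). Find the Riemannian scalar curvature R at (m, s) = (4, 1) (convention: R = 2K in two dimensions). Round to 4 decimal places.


The metric has the form g = (A dm^2 + B ds^2)/s^2 with A = 1, B = 1.
Substitute u = sqrt(A/B)*m: g = B*(du^2 + ds^2)/s^2, i.e. B times the
Poincare upper half-plane metric, which has constant Gaussian curvature -1.
Scaling a 2D metric by a constant c divides the Gaussian curvature by c,
so K = -1/B = -1/(1) = -1.0000 everywhere (the point (m, s) = (4, 1) is irrelevant:
the curvature is constant).
Scalar curvature in dimension 2: R = 2K = -2/(1) = -2.0000.

-2.0000


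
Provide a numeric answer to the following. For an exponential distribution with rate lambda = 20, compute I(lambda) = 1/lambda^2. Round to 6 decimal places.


Fisher information for exponential: I(lambda) = 1/lambda^2.
lambda = 20, lambda^2 = 400.
I = 1/400 = 0.002500

0.002500


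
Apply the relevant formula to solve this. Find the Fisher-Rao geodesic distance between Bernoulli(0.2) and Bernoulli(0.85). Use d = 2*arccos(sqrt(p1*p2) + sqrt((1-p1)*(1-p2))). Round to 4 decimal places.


Geodesic distance on Bernoulli manifold:
d(p1,p2) = 2*arccos(sqrt(p1*p2) + sqrt((1-p1)*(1-p2))).
sqrt(p1*p2) = sqrt(0.2*0.85) = 0.412311.
sqrt((1-p1)*(1-p2)) = sqrt(0.8*0.15) = 0.34641.
arg = 0.412311 + 0.34641 = 0.758721.
d = 2*arccos(0.758721) = 1.4189

1.4189


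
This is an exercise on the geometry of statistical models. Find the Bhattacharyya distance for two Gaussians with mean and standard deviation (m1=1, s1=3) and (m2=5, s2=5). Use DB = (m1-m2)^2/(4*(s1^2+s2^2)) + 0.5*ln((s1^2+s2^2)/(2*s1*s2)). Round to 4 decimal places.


Bhattacharyya distance between two Gaussians:
DB = (m1-m2)^2/(4*(s1^2+s2^2)) + (1/2)*ln((s1^2+s2^2)/(2*s1*s2)).
(m1-m2)^2 = (-4)^2 = 16.
s1^2+s2^2 = 9 + 25 = 34.
term1 = 16/136 = 0.117647.
term2 = 0.5*ln(34/30.0) = 0.062582.
DB = 0.117647 + 0.062582 = 0.1802

0.1802


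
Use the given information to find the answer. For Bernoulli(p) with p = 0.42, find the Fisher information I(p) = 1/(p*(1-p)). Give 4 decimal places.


For Bernoulli(p), Fisher information is I(p) = 1/(p*(1-p)).
p = 0.42, 1-p = 0.58.
p*(1-p) = 0.2436.
I(p) = 1/0.2436 = 4.1051

4.1051


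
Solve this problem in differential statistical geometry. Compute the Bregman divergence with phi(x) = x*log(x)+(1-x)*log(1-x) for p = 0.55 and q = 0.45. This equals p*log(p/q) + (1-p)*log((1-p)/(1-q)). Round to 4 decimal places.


Bregman divergence with negative entropy generator:
D = p*log(p/q) + (1-p)*log((1-p)/(1-q)).
p = 0.55, q = 0.45.
p*log(p/q) = 0.55*log(0.55/0.45) = 0.110369.
(1-p)*log((1-p)/(1-q)) = 0.45*log(0.45/0.55) = -0.090302.
D = 0.110369 + -0.090302 = 0.0201

0.0201


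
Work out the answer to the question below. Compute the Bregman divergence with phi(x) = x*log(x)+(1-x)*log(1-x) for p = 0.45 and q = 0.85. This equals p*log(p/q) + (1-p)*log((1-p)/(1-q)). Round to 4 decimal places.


Bregman divergence with negative entropy generator:
D = p*log(p/q) + (1-p)*log((1-p)/(1-q)).
p = 0.45, q = 0.85.
p*log(p/q) = 0.45*log(0.45/0.85) = -0.286195.
(1-p)*log((1-p)/(1-q)) = 0.55*log(0.55/0.15) = 0.714606.
D = -0.286195 + 0.714606 = 0.4284

0.4284


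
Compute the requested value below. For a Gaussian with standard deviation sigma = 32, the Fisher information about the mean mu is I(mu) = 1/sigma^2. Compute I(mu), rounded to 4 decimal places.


The Fisher information for the mean of a normal distribution is I(mu) = 1/sigma^2.
sigma = 32, so sigma^2 = 1024.
I(mu) = 1/1024 = 0.0010

0.0010


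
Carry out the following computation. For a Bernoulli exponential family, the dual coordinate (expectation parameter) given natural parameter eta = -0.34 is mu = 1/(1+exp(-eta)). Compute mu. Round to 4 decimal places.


Dual coordinate (expectation parameter) for Bernoulli:
mu = 1/(1+exp(-eta)).
eta = -0.34.
exp(-eta) = exp(0.34) = 1.404948.
mu = 1/(1+1.404948) = 0.4158

0.4158


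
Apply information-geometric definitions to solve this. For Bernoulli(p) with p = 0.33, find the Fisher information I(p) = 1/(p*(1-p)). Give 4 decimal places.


For Bernoulli(p), Fisher information is I(p) = 1/(p*(1-p)).
p = 0.33, 1-p = 0.67.
p*(1-p) = 0.2211.
I(p) = 1/0.2211 = 4.5228

4.5228


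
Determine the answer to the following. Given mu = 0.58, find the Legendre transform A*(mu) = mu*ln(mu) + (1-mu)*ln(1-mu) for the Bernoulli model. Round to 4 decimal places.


Legendre transform for Bernoulli:
A*(mu) = mu*log(mu) + (1-mu)*log(1-mu).
mu = 0.58, 1-mu = 0.42.
mu*log(mu) = 0.58*log(0.58) = -0.315942.
(1-mu)*log(1-mu) = 0.42*log(0.42) = -0.36435.
A* = -0.315942 + -0.36435 = -0.6803

-0.6803


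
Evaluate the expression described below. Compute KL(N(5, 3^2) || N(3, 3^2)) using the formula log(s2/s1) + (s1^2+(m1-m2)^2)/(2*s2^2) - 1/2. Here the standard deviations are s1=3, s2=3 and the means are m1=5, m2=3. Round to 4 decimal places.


KL divergence between normal distributions:
KL = log(s2/s1) + (s1^2 + (m1-m2)^2)/(2*s2^2) - 1/2.
log(3/3) = 0.0.
(3^2 + (5-3)^2)/(2*3^2) = (9 + 4)/18 = 0.722222.
KL = 0.0 + 0.722222 - 0.5 = 0.2222

0.2222


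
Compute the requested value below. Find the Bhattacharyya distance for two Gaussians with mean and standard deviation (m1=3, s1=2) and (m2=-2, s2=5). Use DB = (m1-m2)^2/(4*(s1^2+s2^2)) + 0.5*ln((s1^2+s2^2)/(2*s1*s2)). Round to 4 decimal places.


Bhattacharyya distance between two Gaussians:
DB = (m1-m2)^2/(4*(s1^2+s2^2)) + (1/2)*ln((s1^2+s2^2)/(2*s1*s2)).
(m1-m2)^2 = (5)^2 = 25.
s1^2+s2^2 = 4 + 25 = 29.
term1 = 25/116 = 0.215517.
term2 = 0.5*ln(29/20.0) = 0.185782.
DB = 0.215517 + 0.185782 = 0.4013

0.4013


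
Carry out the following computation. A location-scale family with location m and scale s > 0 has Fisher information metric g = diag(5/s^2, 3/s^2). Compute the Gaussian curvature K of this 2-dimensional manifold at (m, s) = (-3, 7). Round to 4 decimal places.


The metric has the form g = (A dm^2 + B ds^2)/s^2 with A = 5, B = 3.
Substitute u = sqrt(A/B)*m: g = B*(du^2 + ds^2)/s^2, i.e. B times the
Poincare upper half-plane metric, which has constant Gaussian curvature -1.
Scaling a 2D metric by a constant c divides the Gaussian curvature by c,
so K = -1/B = -1/(3) = -0.3333 everywhere (the point (m, s) = (-3, 7) is irrelevant:
the curvature is constant).
The requested Gaussian curvature is K = -0.3333.

-0.3333


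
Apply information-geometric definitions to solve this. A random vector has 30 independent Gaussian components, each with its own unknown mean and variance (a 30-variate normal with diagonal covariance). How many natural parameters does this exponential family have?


Exponential family dimension calculation:
Each univariate normal has two natural parameters (mu/sigma^2 and -1/(2 sigma^2)).
With 30 independent components, dim = 2 * 30 = 60.

60


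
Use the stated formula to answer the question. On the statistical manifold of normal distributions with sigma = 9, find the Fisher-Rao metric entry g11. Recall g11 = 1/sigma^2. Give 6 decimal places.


For the 2-parameter normal family, the Fisher metric has:
  g11 = 1/sigma^2, g22 = 2/sigma^2.
sigma = 9, sigma^2 = 81.
g11 = 0.012346

0.012346


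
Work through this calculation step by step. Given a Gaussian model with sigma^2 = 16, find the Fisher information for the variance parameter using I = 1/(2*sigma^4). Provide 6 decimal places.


Fisher information for variance: I(sigma^2) = 1/(2*sigma^4).
sigma^2 = 16, so sigma^4 = 256.
I = 1/(2*256) = 1/512 = 0.001953

0.001953


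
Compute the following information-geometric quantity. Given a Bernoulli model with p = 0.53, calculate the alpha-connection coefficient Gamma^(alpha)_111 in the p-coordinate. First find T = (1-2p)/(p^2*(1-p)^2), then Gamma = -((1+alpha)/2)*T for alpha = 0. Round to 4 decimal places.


Skewness (Amari-Chentsov) tensor: T = (1-2p)/(p^2*(1-p)^2).
p = 0.53, 1-2p = -0.06, p^2 = 0.2809, (1-p)^2 = 0.2209.
T = -0.06/(0.2809 * 0.2209) = -0.96695.
In the p-coordinate, Gamma^(alpha) = Gamma^(0) - (alpha/2)*T with Gamma^(0) = (1/2)*g'(p) = -T/2,
so Gamma^(alpha) = -((1+alpha)/2)*T.
alpha = 0, -(1+alpha)/2 = -0.5.
Gamma = -0.5 * -0.96695 = 0.4835

0.4835


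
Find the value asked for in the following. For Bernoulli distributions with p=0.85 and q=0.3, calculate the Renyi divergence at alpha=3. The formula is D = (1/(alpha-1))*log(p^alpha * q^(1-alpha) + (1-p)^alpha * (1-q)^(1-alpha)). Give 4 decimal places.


Renyi divergence of order alpha between Bernoulli distributions:
D = (1/(alpha-1))*log(p^alpha * q^(1-alpha) + (1-p)^alpha * (1-q)^(1-alpha)).
alpha = 3, p = 0.85, q = 0.3.
p^alpha * q^(1-alpha) = 0.85^3 * 0.3^-2 = 6.823611.
(1-p)^alpha * (1-q)^(1-alpha) = 0.15^3 * 0.7^-2 = 0.006888.
sum = 6.823611 + 0.006888 = 6.830499.
D = (1/2)*log(6.830499) = 0.9607

0.9607


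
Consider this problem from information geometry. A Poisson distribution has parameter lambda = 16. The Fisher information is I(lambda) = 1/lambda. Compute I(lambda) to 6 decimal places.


Fisher information for Poisson: I(lambda) = 1/lambda.
lambda = 16.
I(lambda) = 1/16 = 0.062500

0.062500


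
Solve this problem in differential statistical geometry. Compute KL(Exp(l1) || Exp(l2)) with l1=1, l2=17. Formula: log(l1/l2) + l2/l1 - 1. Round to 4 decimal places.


KL divergence for exponential family:
KL = log(l1/l2) + l2/l1 - 1.
log(1/17) = -2.833213.
17/1 = 17.0.
KL = -2.833213 + 17.0 - 1 = 13.1668

13.1668


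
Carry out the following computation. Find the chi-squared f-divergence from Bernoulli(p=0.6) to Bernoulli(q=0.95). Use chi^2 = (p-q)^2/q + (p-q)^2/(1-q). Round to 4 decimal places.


Chi-squared divergence between Bernoulli distributions:
chi^2 = (p-q)^2/q + (p-q)^2/(1-q).
p = 0.6, q = 0.95, p-q = -0.35.
(p-q)^2 = 0.1225.
term1 = 0.1225/0.95 = 0.128947.
term2 = 0.1225/0.05 = 2.45.
chi^2 = 0.128947 + 2.45 = 2.5789

2.5789


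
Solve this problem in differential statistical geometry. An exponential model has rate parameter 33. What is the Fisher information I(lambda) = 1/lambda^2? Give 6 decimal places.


Fisher information for exponential: I(lambda) = 1/lambda^2.
lambda = 33, lambda^2 = 1089.
I = 1/1089 = 0.000918

0.000918


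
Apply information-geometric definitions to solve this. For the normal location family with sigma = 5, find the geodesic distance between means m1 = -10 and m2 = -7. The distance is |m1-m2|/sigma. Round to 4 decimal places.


On the fixed-variance normal subfamily, geodesic distance = |m1-m2|/sigma.
|-10 - -7| = 3.
sigma = 5.
d = 3/5 = 0.6000

0.6000


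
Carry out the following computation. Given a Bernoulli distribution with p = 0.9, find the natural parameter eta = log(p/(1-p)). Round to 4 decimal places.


Natural parameter for Bernoulli: eta = log(p/(1-p)).
p = 0.9, 1-p = 0.1.
p/(1-p) = 9.0.
eta = log(9.0) = 2.1972

2.1972


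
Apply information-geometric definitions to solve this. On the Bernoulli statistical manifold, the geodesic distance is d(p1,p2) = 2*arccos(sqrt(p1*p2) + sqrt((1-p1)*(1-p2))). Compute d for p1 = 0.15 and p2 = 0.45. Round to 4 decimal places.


Geodesic distance on Bernoulli manifold:
d(p1,p2) = 2*arccos(sqrt(p1*p2) + sqrt((1-p1)*(1-p2))).
sqrt(p1*p2) = sqrt(0.15*0.45) = 0.259808.
sqrt((1-p1)*(1-p2)) = sqrt(0.85*0.55) = 0.68374.
arg = 0.259808 + 0.68374 = 0.943547.
d = 2*arccos(0.943547) = 0.6752

0.6752


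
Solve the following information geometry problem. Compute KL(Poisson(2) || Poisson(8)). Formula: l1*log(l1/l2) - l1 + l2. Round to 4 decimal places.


KL divergence for Poisson:
KL = l1*log(l1/l2) - l1 + l2.
l1 = 2, l2 = 8.
log(2/8) = -1.386294.
l1*log(l1/l2) = 2 * -1.386294 = -2.772589.
KL = -2.772589 - 2 + 8 = 3.2274

3.2274


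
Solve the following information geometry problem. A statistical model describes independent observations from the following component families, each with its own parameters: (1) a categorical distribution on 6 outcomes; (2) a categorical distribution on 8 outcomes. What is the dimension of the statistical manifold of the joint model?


The dimension of a statistical manifold equals the number of free
(independent) real parameters of the model. For a product of independent
blocks the parameter counts add.
- categorical on 6 outcomes (probabilities sum to 1): 6-1 = 5.
- categorical on 8 outcomes (probabilities sum to 1): 8-1 = 7.
Total = 5 + 7 = 12.
Dimension = 12

12


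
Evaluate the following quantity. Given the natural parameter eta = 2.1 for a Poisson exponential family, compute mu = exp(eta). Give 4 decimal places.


Expectation parameter for Poisson exponential family:
mu = exp(eta).
eta = 2.1.
mu = exp(2.1) = 8.1662

8.1662


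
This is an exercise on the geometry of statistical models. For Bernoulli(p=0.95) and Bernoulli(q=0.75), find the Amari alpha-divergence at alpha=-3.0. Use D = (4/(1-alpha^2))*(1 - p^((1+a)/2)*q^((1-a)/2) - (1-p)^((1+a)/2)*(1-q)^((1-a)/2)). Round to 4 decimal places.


Amari alpha-divergence:
D = (4/(1-alpha^2))*(1 - p^((1+a)/2)*q^((1-a)/2) - (1-p)^((1+a)/2)*(1-q)^((1-a)/2)).
alpha = -3.0, p = 0.95, q = 0.75.
e1 = (1+alpha)/2 = -1.0, e2 = (1-alpha)/2 = 2.0.
t1 = p^e1 * q^e2 = 0.95^-1.0 * 0.75^2.0 = 0.592105.
t2 = (1-p)^e1 * (1-q)^e2 = 0.05^-1.0 * 0.25^2.0 = 1.25.
4/(1-alpha^2) = -0.5.
D = -0.5*(1 - 0.592105 - 1.25) = 0.4211

0.4211


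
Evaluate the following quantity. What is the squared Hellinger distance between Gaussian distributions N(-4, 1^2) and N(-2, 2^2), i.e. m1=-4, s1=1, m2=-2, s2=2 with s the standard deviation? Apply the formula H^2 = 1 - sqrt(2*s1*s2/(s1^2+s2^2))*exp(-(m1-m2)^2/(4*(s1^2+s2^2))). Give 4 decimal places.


Squared Hellinger distance for Gaussians:
H^2 = 1 - sqrt(2*s1*s2/(s1^2+s2^2)) * exp(-(m1-m2)^2/(4*(s1^2+s2^2))).
s1^2 = 1, s2^2 = 4, s1^2+s2^2 = 5.
sqrt(2*1*2/(5)) = 0.894427.
(m1-m2)^2 = (-2)^2 = 4.
exp(-4/(4*5)) = exp(-0.2) = 0.818731.
H^2 = 1 - 0.894427*0.818731 = 0.2677

0.2677


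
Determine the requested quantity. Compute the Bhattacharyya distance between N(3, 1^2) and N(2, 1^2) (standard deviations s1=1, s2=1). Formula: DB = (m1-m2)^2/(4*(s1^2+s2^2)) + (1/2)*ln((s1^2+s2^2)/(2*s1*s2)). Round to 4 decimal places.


Bhattacharyya distance between two Gaussians:
DB = (m1-m2)^2/(4*(s1^2+s2^2)) + (1/2)*ln((s1^2+s2^2)/(2*s1*s2)).
(m1-m2)^2 = (1)^2 = 1.
s1^2+s2^2 = 1 + 1 = 2.
term1 = 1/8 = 0.125.
term2 = 0.5*ln(2/2.0) = 0.0.
DB = 0.125 + 0.0 = 0.1250

0.1250


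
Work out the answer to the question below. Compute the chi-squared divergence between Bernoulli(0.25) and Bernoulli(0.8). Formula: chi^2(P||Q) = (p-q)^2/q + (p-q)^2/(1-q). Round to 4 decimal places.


Chi-squared divergence between Bernoulli distributions:
chi^2 = (p-q)^2/q + (p-q)^2/(1-q).
p = 0.25, q = 0.8, p-q = -0.55.
(p-q)^2 = 0.3025.
term1 = 0.3025/0.8 = 0.378125.
term2 = 0.3025/0.2 = 1.5125.
chi^2 = 0.378125 + 1.5125 = 1.8906

1.8906


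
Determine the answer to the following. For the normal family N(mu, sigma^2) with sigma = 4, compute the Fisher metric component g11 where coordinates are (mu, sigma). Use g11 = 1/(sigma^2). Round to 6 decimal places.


For the 2-parameter normal family, the Fisher metric has:
  g11 = 1/sigma^2, g22 = 2/sigma^2.
sigma = 4, sigma^2 = 16.
g11 = 0.062500

0.062500


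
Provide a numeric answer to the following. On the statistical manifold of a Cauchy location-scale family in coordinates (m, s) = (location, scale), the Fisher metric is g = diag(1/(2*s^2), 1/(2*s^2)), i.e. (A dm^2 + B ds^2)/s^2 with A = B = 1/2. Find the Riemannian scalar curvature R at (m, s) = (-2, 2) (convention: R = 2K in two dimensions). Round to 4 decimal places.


The metric has the form g = (A dm^2 + B ds^2)/s^2 with A = 1/2, B = 1/2.
Substitute u = sqrt(A/B)*m: g = B*(du^2 + ds^2)/s^2, i.e. B times the
Poincare upper half-plane metric, which has constant Gaussian curvature -1.
Scaling a 2D metric by a constant c divides the Gaussian curvature by c,
so K = -1/B = -1/(1/2) = -2.0000 everywhere (the point (m, s) = (-2, 2) is irrelevant:
the curvature is constant).
Scalar curvature in dimension 2: R = 2K = -2/(1/2) = -4.0000.

-4.0000


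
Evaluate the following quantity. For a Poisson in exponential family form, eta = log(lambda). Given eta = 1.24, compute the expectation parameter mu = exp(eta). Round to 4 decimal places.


Expectation parameter for Poisson exponential family:
mu = exp(eta).
eta = 1.24.
mu = exp(1.24) = 3.4556

3.4556


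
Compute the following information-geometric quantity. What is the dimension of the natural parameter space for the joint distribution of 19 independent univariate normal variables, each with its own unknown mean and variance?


Exponential family dimension calculation:
Each univariate normal has two natural parameters (mu/sigma^2 and -1/(2 sigma^2)).
With 19 independent components, dim = 2 * 19 = 38.

38


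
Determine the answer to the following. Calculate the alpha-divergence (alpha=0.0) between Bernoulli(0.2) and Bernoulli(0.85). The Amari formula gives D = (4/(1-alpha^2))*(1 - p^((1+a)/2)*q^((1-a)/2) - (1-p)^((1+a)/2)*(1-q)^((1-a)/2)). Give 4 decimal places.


Amari alpha-divergence:
D = (4/(1-alpha^2))*(1 - p^((1+a)/2)*q^((1-a)/2) - (1-p)^((1+a)/2)*(1-q)^((1-a)/2)).
alpha = 0.0, p = 0.2, q = 0.85.
e1 = (1+alpha)/2 = 0.5, e2 = (1-alpha)/2 = 0.5.
t1 = p^e1 * q^e2 = 0.2^0.5 * 0.85^0.5 = 0.412311.
t2 = (1-p)^e1 * (1-q)^e2 = 0.8^0.5 * 0.15^0.5 = 0.34641.
4/(1-alpha^2) = 4.0.
D = 4.0*(1 - 0.412311 - 0.34641) = 0.9651

0.9651


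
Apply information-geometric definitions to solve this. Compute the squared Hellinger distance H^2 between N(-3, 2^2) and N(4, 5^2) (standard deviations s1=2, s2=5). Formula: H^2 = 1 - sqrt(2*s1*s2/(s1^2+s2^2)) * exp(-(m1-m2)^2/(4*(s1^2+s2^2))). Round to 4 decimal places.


Squared Hellinger distance for Gaussians:
H^2 = 1 - sqrt(2*s1*s2/(s1^2+s2^2)) * exp(-(m1-m2)^2/(4*(s1^2+s2^2))).
s1^2 = 4, s2^2 = 25, s1^2+s2^2 = 29.
sqrt(2*2*5/(29)) = 0.830455.
(m1-m2)^2 = (-7)^2 = 49.
exp(-49/(4*29)) = exp(-0.422414) = 0.655463.
H^2 = 1 - 0.830455*0.655463 = 0.4557

0.4557


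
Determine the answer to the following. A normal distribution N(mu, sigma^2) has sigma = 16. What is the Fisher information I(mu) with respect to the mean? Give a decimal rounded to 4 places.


The Fisher information for the mean of a normal distribution is I(mu) = 1/sigma^2.
sigma = 16, so sigma^2 = 256.
I(mu) = 1/256 = 0.0039

0.0039


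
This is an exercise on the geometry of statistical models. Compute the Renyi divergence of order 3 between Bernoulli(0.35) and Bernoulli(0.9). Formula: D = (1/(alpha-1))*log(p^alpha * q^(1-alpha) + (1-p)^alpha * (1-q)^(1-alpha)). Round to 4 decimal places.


Renyi divergence of order alpha between Bernoulli distributions:
D = (1/(alpha-1))*log(p^alpha * q^(1-alpha) + (1-p)^alpha * (1-q)^(1-alpha)).
alpha = 3, p = 0.35, q = 0.9.
p^alpha * q^(1-alpha) = 0.35^3 * 0.9^-2 = 0.052932.
(1-p)^alpha * (1-q)^(1-alpha) = 0.65^3 * 0.1^-2 = 27.4625.
sum = 0.052932 + 27.4625 = 27.515432.
D = (1/2)*log(27.515432) = 1.6574

1.6574


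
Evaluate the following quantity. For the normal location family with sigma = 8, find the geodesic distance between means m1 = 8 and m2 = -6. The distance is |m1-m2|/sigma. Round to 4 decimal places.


On the fixed-variance normal subfamily, geodesic distance = |m1-m2|/sigma.
|8 - -6| = 14.
sigma = 8.
d = 14/8 = 1.7500

1.7500


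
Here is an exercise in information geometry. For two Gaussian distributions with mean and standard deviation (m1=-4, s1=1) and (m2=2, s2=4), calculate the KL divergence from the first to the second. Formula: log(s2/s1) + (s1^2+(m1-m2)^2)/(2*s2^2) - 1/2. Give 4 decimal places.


KL divergence between normal distributions:
KL = log(s2/s1) + (s1^2 + (m1-m2)^2)/(2*s2^2) - 1/2.
log(4/1) = 1.386294.
(1^2 + (-4-2)^2)/(2*4^2) = (1 + 36)/32 = 1.15625.
KL = 1.386294 + 1.15625 - 0.5 = 2.0425

2.0425


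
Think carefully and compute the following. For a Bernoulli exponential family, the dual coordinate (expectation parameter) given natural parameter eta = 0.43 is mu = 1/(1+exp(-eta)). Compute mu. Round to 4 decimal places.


Dual coordinate (expectation parameter) for Bernoulli:
mu = 1/(1+exp(-eta)).
eta = 0.43.
exp(-eta) = exp(-0.43) = 0.650509.
mu = 1/(1+0.650509) = 0.6059

0.6059


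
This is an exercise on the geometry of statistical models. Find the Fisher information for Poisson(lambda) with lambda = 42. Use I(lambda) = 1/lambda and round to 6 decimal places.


Fisher information for Poisson: I(lambda) = 1/lambda.
lambda = 42.
I(lambda) = 1/42 = 0.023810

0.023810


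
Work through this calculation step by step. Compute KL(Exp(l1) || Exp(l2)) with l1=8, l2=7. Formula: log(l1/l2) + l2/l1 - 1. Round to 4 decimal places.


KL divergence for exponential family:
KL = log(l1/l2) + l2/l1 - 1.
log(8/7) = 0.133531.
7/8 = 0.875.
KL = 0.133531 + 0.875 - 1 = 0.0085

0.0085


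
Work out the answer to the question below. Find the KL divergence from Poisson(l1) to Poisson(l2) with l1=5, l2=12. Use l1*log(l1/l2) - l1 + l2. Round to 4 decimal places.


KL divergence for Poisson:
KL = l1*log(l1/l2) - l1 + l2.
l1 = 5, l2 = 12.
log(5/12) = -0.875469.
l1*log(l1/l2) = 5 * -0.875469 = -4.377344.
KL = -4.377344 - 5 + 12 = 2.6227

2.6227


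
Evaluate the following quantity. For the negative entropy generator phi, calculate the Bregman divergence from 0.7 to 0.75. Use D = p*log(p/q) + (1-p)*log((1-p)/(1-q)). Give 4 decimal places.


Bregman divergence with negative entropy generator:
D = p*log(p/q) + (1-p)*log((1-p)/(1-q)).
p = 0.7, q = 0.75.
p*log(p/q) = 0.7*log(0.7/0.75) = -0.048295.
(1-p)*log((1-p)/(1-q)) = 0.3*log(0.3/0.25) = 0.054696.
D = -0.048295 + 0.054696 = 0.0064

0.0064


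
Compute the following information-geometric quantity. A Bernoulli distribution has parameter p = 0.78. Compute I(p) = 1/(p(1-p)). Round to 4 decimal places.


For Bernoulli(p), Fisher information is I(p) = 1/(p*(1-p)).
p = 0.78, 1-p = 0.22.
p*(1-p) = 0.1716.
I(p) = 1/0.1716 = 5.8275

5.8275


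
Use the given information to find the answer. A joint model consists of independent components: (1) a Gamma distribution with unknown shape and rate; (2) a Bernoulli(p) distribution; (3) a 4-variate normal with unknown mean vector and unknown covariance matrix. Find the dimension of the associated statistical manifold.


The dimension of a statistical manifold equals the number of free
(independent) real parameters of the model. For a product of independent
blocks the parameter counts add.
- Gamma (shape, rate): 2.
- Bernoulli (p): 1.
- 4-variate normal: 4 (mean) + 4*5/2 = 10 (symmetric covariance) = 14.
Total = 2 + 1 + 14 = 17.
Dimension = 17

17


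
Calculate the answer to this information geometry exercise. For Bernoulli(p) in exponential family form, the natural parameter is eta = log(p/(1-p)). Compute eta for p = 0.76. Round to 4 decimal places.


Natural parameter for Bernoulli: eta = log(p/(1-p)).
p = 0.76, 1-p = 0.24.
p/(1-p) = 3.166667.
eta = log(3.166667) = 1.1527

1.1527


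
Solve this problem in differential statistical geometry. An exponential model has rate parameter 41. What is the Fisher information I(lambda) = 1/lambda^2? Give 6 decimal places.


Fisher information for exponential: I(lambda) = 1/lambda^2.
lambda = 41, lambda^2 = 1681.
I = 1/1681 = 0.000595

0.000595


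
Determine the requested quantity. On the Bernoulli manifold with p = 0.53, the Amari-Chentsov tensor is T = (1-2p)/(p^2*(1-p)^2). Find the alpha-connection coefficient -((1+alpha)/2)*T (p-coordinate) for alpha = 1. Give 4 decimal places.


Skewness (Amari-Chentsov) tensor: T = (1-2p)/(p^2*(1-p)^2).
p = 0.53, 1-2p = -0.06, p^2 = 0.2809, (1-p)^2 = 0.2209.
T = -0.06/(0.2809 * 0.2209) = -0.96695.
In the p-coordinate, Gamma^(alpha) = Gamma^(0) - (alpha/2)*T with Gamma^(0) = (1/2)*g'(p) = -T/2,
so Gamma^(alpha) = -((1+alpha)/2)*T.
alpha = 1, -(1+alpha)/2 = -1.0.
Gamma = -1.0 * -0.96695 = 0.9669

0.9669


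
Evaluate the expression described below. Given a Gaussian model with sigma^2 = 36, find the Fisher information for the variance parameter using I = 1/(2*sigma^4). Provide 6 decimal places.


Fisher information for variance: I(sigma^2) = 1/(2*sigma^4).
sigma^2 = 36, so sigma^4 = 1296.
I = 1/(2*1296) = 1/2592 = 0.000386

0.000386


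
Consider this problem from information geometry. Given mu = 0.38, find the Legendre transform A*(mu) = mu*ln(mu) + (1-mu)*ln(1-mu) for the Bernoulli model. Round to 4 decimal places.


Legendre transform for Bernoulli:
A*(mu) = mu*log(mu) + (1-mu)*log(1-mu).
mu = 0.38, 1-mu = 0.62.
mu*log(mu) = 0.38*log(0.38) = -0.367682.
(1-mu)*log(1-mu) = 0.62*log(0.62) = -0.296382.
A* = -0.367682 + -0.296382 = -0.6641

-0.6641


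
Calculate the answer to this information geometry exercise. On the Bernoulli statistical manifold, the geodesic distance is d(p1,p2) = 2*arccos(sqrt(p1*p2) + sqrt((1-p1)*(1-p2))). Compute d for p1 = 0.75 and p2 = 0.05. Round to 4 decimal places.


Geodesic distance on Bernoulli manifold:
d(p1,p2) = 2*arccos(sqrt(p1*p2) + sqrt((1-p1)*(1-p2))).
sqrt(p1*p2) = sqrt(0.75*0.05) = 0.193649.
sqrt((1-p1)*(1-p2)) = sqrt(0.25*0.95) = 0.48734.
arg = 0.193649 + 0.48734 = 0.680989.
d = 2*arccos(0.680989) = 1.6434

1.6434


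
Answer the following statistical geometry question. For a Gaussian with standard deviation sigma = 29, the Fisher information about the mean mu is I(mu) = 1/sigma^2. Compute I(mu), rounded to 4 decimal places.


The Fisher information for the mean of a normal distribution is I(mu) = 1/sigma^2.
sigma = 29, so sigma^2 = 841.
I(mu) = 1/841 = 0.0012

0.0012


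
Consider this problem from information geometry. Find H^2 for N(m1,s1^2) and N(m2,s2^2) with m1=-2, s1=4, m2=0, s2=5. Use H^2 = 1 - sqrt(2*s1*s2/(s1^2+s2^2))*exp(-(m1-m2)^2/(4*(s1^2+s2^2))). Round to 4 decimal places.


Squared Hellinger distance for Gaussians:
H^2 = 1 - sqrt(2*s1*s2/(s1^2+s2^2)) * exp(-(m1-m2)^2/(4*(s1^2+s2^2))).
s1^2 = 16, s2^2 = 25, s1^2+s2^2 = 41.
sqrt(2*4*5/(41)) = 0.98773.
(m1-m2)^2 = (-2)^2 = 4.
exp(-4/(4*41)) = exp(-0.02439) = 0.975905.
H^2 = 1 - 0.98773*0.975905 = 0.0361

0.0361


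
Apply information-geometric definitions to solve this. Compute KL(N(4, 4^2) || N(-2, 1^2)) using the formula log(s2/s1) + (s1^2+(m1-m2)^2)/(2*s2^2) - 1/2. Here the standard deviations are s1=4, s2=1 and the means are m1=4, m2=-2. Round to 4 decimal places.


KL divergence between normal distributions:
KL = log(s2/s1) + (s1^2 + (m1-m2)^2)/(2*s2^2) - 1/2.
log(1/4) = -1.386294.
(4^2 + (4--2)^2)/(2*1^2) = (16 + 36)/2 = 26.0.
KL = -1.386294 + 26.0 - 0.5 = 24.1137

24.1137


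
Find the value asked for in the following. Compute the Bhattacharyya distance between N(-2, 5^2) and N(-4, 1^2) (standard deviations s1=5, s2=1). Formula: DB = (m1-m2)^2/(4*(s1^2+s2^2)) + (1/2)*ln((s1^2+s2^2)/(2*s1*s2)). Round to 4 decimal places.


Bhattacharyya distance between two Gaussians:
DB = (m1-m2)^2/(4*(s1^2+s2^2)) + (1/2)*ln((s1^2+s2^2)/(2*s1*s2)).
(m1-m2)^2 = (2)^2 = 4.
s1^2+s2^2 = 25 + 1 = 26.
term1 = 4/104 = 0.038462.
term2 = 0.5*ln(26/10.0) = 0.477756.
DB = 0.038462 + 0.477756 = 0.5162

0.5162


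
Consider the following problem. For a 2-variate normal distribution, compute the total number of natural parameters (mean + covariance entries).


Exponential family dimension calculation:
For 2-dim MVN: mean has 2 params, covariance has 2*3/2 = 3 unique entries.
Total dim = 2 + 3 = 5.

5


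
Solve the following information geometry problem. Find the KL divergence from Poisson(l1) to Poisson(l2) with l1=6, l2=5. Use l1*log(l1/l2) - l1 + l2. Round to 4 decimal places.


KL divergence for Poisson:
KL = l1*log(l1/l2) - l1 + l2.
l1 = 6, l2 = 5.
log(6/5) = 0.182322.
l1*log(l1/l2) = 6 * 0.182322 = 1.093929.
KL = 1.093929 - 6 + 5 = 0.0939

0.0939


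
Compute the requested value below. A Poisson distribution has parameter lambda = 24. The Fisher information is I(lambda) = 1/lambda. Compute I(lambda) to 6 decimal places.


Fisher information for Poisson: I(lambda) = 1/lambda.
lambda = 24.
I(lambda) = 1/24 = 0.041667

0.041667


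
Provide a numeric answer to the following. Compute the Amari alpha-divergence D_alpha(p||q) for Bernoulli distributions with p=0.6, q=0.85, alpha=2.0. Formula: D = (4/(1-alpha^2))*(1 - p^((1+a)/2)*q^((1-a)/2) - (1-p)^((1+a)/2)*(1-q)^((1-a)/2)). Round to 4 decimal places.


Amari alpha-divergence:
D = (4/(1-alpha^2))*(1 - p^((1+a)/2)*q^((1-a)/2) - (1-p)^((1+a)/2)*(1-q)^((1-a)/2)).
alpha = 2.0, p = 0.6, q = 0.85.
e1 = (1+alpha)/2 = 1.5, e2 = (1-alpha)/2 = -0.5.
t1 = p^e1 * q^e2 = 0.6^1.5 * 0.85^-0.5 = 0.504101.
t2 = (1-p)^e1 * (1-q)^e2 = 0.4^1.5 * 0.15^-0.5 = 0.653197.
4/(1-alpha^2) = -1.333333.
D = -1.333333*(1 - 0.504101 - 0.653197) = 0.2097

0.2097


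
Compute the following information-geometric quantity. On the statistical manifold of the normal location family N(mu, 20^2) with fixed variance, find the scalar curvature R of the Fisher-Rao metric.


This family has a single free parameter, so its statistical manifold
is 1-dimensional. The Riemann curvature tensor of any 1-dimensional
Riemannian manifold vanishes identically, so R = 0.

0


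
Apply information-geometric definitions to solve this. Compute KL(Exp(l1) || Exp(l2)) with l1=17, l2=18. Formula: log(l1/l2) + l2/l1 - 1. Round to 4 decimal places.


KL divergence for exponential family:
KL = log(l1/l2) + l2/l1 - 1.
log(17/18) = -0.057158.
18/17 = 1.058824.
KL = -0.057158 + 1.058824 - 1 = 0.0017

0.0017


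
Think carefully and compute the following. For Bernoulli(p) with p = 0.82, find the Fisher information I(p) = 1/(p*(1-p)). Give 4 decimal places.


For Bernoulli(p), Fisher information is I(p) = 1/(p*(1-p)).
p = 0.82, 1-p = 0.18.
p*(1-p) = 0.1476.
I(p) = 1/0.1476 = 6.7751

6.7751
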